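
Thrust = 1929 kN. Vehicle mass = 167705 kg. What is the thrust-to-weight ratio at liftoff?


TWR = 1929000 / (167705 * 9.81) = 1.17

1.17


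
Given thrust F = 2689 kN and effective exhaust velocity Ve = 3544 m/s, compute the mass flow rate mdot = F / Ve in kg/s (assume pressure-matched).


mdot = F / Ve = 2689000 / 3544 = 758.7 kg/s

758.7 kg/s


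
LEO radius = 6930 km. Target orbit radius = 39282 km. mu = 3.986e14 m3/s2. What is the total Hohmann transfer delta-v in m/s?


V1 = sqrt(mu/r1) = 7584.06 m/s
dV1 = V1*(sqrt(2*r2/(r1+r2)) - 1) = 2304.57 m/s
V2 = sqrt(mu/r2) = 3185.46 m/s
dV2 = V2*(1 - sqrt(2*r1/(r1+r2))) = 1440.94 m/s
Total dV = 3746 m/s

3746 m/s


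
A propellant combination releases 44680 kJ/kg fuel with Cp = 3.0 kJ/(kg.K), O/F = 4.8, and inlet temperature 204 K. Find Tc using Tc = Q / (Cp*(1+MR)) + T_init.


Tc = 44680 / (3.0 * (1 + 4.8)) + 204 = 2772 K

2772 K


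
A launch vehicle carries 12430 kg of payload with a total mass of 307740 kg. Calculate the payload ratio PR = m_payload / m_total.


PR = 12430 / 307740 = 0.0404

0.0404


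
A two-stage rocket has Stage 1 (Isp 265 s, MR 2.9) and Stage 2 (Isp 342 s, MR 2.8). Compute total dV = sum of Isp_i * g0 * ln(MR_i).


dV1 = 265 * 9.81 * ln(2.9) = 2767.9 m/s
dV2 = 342 * 9.81 * ln(2.8) = 3454.4 m/s
Total dV = 2767.9 + 3454.4 = 6222.3 m/s ~ 6222 m/s

6222 m/s


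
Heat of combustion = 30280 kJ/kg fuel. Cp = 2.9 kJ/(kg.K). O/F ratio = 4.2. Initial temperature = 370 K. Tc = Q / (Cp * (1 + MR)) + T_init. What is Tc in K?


Tc = 30280 / (2.9 * (1 + 4.2)) + 370 = 2378 K

2378 K


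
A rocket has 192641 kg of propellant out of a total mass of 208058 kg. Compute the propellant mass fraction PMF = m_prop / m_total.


PMF = 192641 / 208058 = 0.926

0.926


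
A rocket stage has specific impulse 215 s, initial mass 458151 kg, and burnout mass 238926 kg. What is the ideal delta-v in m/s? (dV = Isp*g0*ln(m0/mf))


Ve = 215 * 9.81 = 2109.15 m/s
dV = 2109.15 * ln(458151/238926) = 1373 m/s

1373 m/s


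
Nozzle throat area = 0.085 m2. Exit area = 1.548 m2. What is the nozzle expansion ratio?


AR = 1.548 / 0.085 = 18.2

18.2


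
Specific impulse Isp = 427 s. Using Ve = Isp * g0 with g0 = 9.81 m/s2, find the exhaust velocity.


Ve = Isp * g0 = 427 * 9.81 = 4188.9 m/s

4188.9 m/s


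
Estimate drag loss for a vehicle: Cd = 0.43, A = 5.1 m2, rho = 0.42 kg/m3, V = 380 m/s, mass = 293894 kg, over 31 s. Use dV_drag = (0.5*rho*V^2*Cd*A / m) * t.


D = 0.5 * 0.42 * 380^2 * 0.43 * 5.1 = 66500.53 N
a = 66500.53 / 293894 = 0.2263 m/s2
dV = 0.2263 * 31 = 7.0 m/s

7.0 m/s


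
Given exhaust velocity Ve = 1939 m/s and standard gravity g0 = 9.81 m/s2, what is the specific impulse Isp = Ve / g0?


Isp = Ve / g0 = 1939 / 9.81 = 197.7 s

197.7 s


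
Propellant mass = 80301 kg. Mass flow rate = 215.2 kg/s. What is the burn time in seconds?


tb = 80301 / 215.2 = 373.1 s

373.1 s


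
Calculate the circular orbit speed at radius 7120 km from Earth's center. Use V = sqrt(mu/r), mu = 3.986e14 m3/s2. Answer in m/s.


V = sqrt(3.986e14 / 7120000) = 7482 m/s

7482 m/s


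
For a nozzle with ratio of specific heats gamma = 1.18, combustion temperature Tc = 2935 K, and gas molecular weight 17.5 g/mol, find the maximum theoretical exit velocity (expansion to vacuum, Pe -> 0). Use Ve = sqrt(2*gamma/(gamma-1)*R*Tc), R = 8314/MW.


R = 8314 / 17.5 = 475.09 J/(kg.K)
Ve = sqrt(2 * 1.18 / (1.18 - 1) * 475.09 * 2935) = 4276 m/s

4276 m/s


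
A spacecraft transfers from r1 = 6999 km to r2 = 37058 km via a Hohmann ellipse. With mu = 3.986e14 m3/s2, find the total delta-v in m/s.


V1 = sqrt(mu/r1) = 7546.59 m/s
dV1 = V1*(sqrt(2*r2/(r1+r2)) - 1) = 2241.53 m/s
V2 = sqrt(mu/r2) = 3279.65 m/s
dV2 = V2*(1 - sqrt(2*r1/(r1+r2))) = 1431.01 m/s
Total dV = 3673 m/s

3673 m/s


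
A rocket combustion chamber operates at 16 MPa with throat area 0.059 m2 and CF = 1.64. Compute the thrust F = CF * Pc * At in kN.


F = 1.64 * 16e6 * 0.059 = 1.5482e+06 N = 1548.2 kN

1548.2 kN


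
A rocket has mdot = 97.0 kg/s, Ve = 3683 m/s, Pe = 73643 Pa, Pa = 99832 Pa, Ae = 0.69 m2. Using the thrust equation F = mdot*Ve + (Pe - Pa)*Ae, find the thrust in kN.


F = 97.0 * 3683 + (73643 - 99832) * 0.69 = 339181.0 N = 339.2 kN

339.2 kN


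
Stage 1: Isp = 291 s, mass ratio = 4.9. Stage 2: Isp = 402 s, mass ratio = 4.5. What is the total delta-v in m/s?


dV1 = 291 * 9.81 * ln(4.9) = 4536.8 m/s
dV2 = 402 * 9.81 * ln(4.5) = 5931.5 m/s
Total dV = 4536.8 + 5931.5 = 10468.3 m/s ~ 10468 m/s

10468 m/s


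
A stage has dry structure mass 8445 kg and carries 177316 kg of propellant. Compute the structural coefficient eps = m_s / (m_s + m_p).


eps = 8445 / (8445 + 177316) = 0.0455

0.0455


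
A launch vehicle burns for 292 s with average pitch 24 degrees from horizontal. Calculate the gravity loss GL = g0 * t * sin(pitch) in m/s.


GL = 9.81 * 292 * sin(24 deg) = 1165 m/s

1165 m/s


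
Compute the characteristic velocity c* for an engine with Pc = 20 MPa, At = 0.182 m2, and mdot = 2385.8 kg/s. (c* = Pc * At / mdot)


c* = 20e6 * 0.182 / 2385.8 = 1526 m/s

1526 m/s


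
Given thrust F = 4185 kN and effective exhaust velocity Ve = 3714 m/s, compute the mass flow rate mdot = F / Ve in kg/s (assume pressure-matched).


mdot = F / Ve = 4185000 / 3714 = 1126.8 kg/s

1126.8 kg/s


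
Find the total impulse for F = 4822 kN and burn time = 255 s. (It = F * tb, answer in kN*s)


It = 4822 * 255 = 1229610 kN*s

1229610 kN*s


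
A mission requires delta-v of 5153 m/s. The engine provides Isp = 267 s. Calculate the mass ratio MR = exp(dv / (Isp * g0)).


Ve = 267 * 9.81 = 2619.27 m/s
MR = exp(5153 / 2619.27) = 7.152

7.152


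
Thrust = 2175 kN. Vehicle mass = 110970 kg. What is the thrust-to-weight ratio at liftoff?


TWR = 2175000 / (110970 * 9.81) = 2.0

2.0


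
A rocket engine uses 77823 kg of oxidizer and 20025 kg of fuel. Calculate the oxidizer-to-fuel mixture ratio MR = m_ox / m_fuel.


MR = 77823 / 20025 = 3.89

3.89


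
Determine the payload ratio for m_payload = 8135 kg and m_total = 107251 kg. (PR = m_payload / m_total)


PR = 8135 / 107251 = 0.0759

0.0759


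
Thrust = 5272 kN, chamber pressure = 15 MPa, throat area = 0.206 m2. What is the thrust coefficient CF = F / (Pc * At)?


CF = 5272000 / (15e6 * 0.206) = 1.71

1.71


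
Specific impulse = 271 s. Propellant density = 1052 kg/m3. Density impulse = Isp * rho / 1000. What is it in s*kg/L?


rho*Isp = 271 * 1052 / 1000 = 285 s*kg/L

285 s*kg/L


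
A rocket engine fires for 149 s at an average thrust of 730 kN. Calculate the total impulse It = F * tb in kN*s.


It = 730 * 149 = 108770 kN*s

108770 kN*s


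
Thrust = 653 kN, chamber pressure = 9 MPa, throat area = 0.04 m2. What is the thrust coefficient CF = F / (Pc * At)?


CF = 653000 / (9e6 * 0.04) = 1.81

1.81


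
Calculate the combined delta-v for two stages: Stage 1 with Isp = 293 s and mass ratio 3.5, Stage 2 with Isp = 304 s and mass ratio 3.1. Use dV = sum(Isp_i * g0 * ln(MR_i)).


dV1 = 293 * 9.81 * ln(3.5) = 3600.9 m/s
dV2 = 304 * 9.81 * ln(3.1) = 3374.1 m/s
Total dV = 3600.9 + 3374.1 = 6975.0 m/s ~ 6975 m/s

6975 m/s


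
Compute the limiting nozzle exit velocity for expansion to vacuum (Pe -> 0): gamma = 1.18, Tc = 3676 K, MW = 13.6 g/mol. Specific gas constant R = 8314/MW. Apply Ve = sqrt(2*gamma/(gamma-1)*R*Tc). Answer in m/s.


R = 8314 / 13.6 = 611.32 J/(kg.K)
Ve = sqrt(2 * 1.18 / (1.18 - 1) * 611.32 * 3676) = 5428 m/s

5428 m/s


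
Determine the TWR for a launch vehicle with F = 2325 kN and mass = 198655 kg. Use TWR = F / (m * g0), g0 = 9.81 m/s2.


TWR = 2325000 / (198655 * 9.81) = 1.19

1.19


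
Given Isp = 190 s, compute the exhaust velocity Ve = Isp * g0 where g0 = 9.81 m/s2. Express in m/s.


Ve = Isp * g0 = 190 * 9.81 = 1863.9 m/s

1863.9 m/s


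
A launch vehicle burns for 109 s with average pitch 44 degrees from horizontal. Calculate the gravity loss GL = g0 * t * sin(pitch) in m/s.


GL = 9.81 * 109 * sin(44 deg) = 743 m/s

743 m/s


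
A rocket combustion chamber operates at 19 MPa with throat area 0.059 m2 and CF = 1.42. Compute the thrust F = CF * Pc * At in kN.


F = 1.42 * 19e6 * 0.059 = 1.5918e+06 N = 1591.8 kN

1591.8 kN


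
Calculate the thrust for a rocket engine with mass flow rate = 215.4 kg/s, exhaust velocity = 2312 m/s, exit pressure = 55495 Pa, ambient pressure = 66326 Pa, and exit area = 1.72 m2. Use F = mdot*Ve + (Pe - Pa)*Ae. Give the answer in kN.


F = 215.4 * 2312 + (55495 - 66326) * 1.72 = 479375.0 N = 479.4 kN

479.4 kN


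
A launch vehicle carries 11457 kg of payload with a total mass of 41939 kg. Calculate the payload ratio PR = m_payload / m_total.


PR = 11457 / 41939 = 0.2732

0.2732


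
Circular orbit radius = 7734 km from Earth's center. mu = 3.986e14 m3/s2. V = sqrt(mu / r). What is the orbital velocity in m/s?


V = sqrt(3.986e14 / 7734000) = 7179 m/s

7179 m/s


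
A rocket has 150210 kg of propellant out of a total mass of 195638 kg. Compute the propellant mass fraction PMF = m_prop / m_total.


PMF = 150210 / 195638 = 0.768

0.768


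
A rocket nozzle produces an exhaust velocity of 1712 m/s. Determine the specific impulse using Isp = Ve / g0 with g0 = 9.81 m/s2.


Isp = Ve / g0 = 1712 / 9.81 = 174.5 s

174.5 s


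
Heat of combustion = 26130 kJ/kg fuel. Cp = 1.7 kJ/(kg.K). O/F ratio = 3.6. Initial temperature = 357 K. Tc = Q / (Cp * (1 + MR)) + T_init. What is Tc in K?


Tc = 26130 / (1.7 * (1 + 3.6)) + 357 = 3698 K

3698 K


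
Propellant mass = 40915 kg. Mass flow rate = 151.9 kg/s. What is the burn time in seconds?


tb = 40915 / 151.9 = 269.4 s

269.4 s


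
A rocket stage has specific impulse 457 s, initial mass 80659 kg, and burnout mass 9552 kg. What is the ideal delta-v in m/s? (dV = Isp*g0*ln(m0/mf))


Ve = 457 * 9.81 = 4483.17 m/s
dV = 4483.17 * ln(80659/9552) = 9565 m/s

9565 m/s


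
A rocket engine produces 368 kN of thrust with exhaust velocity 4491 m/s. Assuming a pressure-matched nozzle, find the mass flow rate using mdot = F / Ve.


mdot = F / Ve = 368000 / 4491 = 81.9 kg/s

81.9 kg/s


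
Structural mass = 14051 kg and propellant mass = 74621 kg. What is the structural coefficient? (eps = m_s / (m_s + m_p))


eps = 14051 / (14051 + 74621) = 0.1585

0.1585


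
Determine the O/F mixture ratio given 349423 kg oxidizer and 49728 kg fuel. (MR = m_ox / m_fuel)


MR = 349423 / 49728 = 7.03

7.03


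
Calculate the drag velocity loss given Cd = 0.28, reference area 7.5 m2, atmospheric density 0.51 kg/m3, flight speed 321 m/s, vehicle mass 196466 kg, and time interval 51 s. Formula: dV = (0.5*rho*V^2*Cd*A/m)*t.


D = 0.5 * 0.51 * 321^2 * 0.28 * 7.5 = 55178.46 N
a = 55178.46 / 196466 = 0.2809 m/s2
dV = 0.2809 * 51 = 14.3 m/s

14.3 m/s


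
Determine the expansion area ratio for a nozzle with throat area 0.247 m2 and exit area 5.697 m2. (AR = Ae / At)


AR = 5.697 / 0.247 = 23.1

23.1


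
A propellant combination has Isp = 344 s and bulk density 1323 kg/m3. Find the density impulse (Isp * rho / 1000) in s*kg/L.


rho*Isp = 344 * 1323 / 1000 = 455 s*kg/L

455 s*kg/L


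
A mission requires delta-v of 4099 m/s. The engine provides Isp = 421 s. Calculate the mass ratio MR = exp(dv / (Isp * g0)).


Ve = 421 * 9.81 = 4130.01 m/s
MR = exp(4099 / 4130.01) = 2.698

2.698


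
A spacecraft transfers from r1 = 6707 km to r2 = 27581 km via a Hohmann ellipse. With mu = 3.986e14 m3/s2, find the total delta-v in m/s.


V1 = sqrt(mu/r1) = 7709.11 m/s
dV1 = V1*(sqrt(2*r2/(r1+r2)) - 1) = 2068.96 m/s
V2 = sqrt(mu/r2) = 3801.58 m/s
dV2 = V2*(1 - sqrt(2*r1/(r1+r2))) = 1423.8 m/s
Total dV = 3493 m/s

3493 m/s


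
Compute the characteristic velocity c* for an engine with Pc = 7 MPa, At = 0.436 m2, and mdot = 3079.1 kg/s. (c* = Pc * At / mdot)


c* = 7e6 * 0.436 / 3079.1 = 991 m/s

991 m/s


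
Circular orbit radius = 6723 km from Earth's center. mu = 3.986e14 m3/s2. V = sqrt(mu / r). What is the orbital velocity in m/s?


V = sqrt(3.986e14 / 6723000) = 7700 m/s

7700 m/s


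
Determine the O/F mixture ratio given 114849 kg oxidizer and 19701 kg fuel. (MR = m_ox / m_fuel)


MR = 114849 / 19701 = 5.83

5.83


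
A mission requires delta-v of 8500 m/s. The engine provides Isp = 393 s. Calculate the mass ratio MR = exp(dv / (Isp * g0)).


Ve = 393 * 9.81 = 3855.33 m/s
MR = exp(8500 / 3855.33) = 9.068

9.068


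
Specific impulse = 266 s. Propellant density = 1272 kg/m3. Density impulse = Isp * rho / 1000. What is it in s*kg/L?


rho*Isp = 266 * 1272 / 1000 = 338 s*kg/L

338 s*kg/L


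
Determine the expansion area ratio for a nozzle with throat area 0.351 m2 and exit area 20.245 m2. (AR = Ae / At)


AR = 20.245 / 0.351 = 57.7

57.7


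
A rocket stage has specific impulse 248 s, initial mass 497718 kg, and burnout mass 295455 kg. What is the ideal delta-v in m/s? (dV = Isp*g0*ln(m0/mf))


Ve = 248 * 9.81 = 2432.88 m/s
dV = 2432.88 * ln(497718/295455) = 1269 m/s

1269 m/s


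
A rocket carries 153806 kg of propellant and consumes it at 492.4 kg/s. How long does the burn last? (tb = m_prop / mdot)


tb = 153806 / 492.4 = 312.4 s

312.4 s


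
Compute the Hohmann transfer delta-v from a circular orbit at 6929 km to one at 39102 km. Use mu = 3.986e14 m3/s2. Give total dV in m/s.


V1 = sqrt(mu/r1) = 7584.61 m/s
dV1 = V1*(sqrt(2*r2/(r1+r2)) - 1) = 2301.43 m/s
V2 = sqrt(mu/r2) = 3192.78 m/s
dV2 = V2*(1 - sqrt(2*r1/(r1+r2))) = 1440.94 m/s
Total dV = 3742 m/s

3742 m/s


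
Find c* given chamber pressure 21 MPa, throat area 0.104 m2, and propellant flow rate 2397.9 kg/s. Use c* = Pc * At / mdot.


c* = 21e6 * 0.104 / 2397.9 = 911 m/s

911 m/s


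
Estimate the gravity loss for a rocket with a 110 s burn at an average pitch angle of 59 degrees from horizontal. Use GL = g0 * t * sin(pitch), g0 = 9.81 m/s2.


GL = 9.81 * 110 * sin(59 deg) = 925 m/s

925 m/s


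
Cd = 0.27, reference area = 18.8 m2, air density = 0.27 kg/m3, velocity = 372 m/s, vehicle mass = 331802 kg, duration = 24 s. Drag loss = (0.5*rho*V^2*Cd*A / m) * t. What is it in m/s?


D = 0.5 * 0.27 * 372^2 * 0.27 * 18.8 = 94829.02 N
a = 94829.02 / 331802 = 0.2858 m/s2
dV = 0.2858 * 24 = 6.9 m/s

6.9 m/s


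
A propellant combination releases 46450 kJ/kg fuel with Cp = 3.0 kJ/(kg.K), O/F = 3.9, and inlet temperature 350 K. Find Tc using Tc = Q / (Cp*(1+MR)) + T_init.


Tc = 46450 / (3.0 * (1 + 3.9)) + 350 = 3510 K

3510 K


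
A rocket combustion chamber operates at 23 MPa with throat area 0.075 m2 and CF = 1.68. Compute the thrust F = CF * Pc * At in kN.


F = 1.68 * 23e6 * 0.075 = 2.8980e+06 N = 2898.0 kN

2898.0 kN


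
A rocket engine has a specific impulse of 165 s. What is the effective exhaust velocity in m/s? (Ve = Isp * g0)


Ve = Isp * g0 = 165 * 9.81 = 1618.7 m/s

1618.7 m/s


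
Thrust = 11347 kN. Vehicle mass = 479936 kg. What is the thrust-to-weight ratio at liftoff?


TWR = 11347000 / (479936 * 9.81) = 2.41

2.41


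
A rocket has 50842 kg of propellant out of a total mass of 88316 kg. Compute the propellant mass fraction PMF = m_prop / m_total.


PMF = 50842 / 88316 = 0.576

0.576


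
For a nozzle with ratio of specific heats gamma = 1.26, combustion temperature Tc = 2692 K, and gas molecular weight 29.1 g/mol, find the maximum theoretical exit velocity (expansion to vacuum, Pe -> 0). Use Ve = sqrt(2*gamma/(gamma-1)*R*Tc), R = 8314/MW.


R = 8314 / 29.1 = 285.7 J/(kg.K)
Ve = sqrt(2 * 1.26 / (1.26 - 1) * 285.7 * 2692) = 2730 m/s

2730 m/s


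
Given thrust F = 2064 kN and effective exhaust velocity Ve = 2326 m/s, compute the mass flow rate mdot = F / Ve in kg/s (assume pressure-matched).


mdot = F / Ve = 2064000 / 2326 = 887.4 kg/s

887.4 kg/s


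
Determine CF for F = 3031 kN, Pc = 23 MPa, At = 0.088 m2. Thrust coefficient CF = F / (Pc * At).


CF = 3031000 / (23e6 * 0.088) = 1.5

1.5


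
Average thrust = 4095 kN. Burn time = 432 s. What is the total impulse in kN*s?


It = 4095 * 432 = 1769040 kN*s

1769040 kN*s


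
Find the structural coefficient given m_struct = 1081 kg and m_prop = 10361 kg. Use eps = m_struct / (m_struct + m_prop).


eps = 1081 / (1081 + 10361) = 0.0945

0.0945


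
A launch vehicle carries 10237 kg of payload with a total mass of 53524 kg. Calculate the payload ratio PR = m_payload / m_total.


PR = 10237 / 53524 = 0.1913

0.1913


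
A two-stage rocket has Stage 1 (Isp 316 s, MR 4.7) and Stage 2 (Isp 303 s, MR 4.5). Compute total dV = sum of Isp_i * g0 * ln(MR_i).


dV1 = 316 * 9.81 * ln(4.7) = 4797.4 m/s
dV2 = 303 * 9.81 * ln(4.5) = 4470.8 m/s
Total dV = 4797.4 + 4470.8 = 9268.2 m/s ~ 9268 m/s

9268 m/s


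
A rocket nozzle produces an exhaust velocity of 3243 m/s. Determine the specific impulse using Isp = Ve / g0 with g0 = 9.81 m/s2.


Isp = Ve / g0 = 3243 / 9.81 = 330.6 s

330.6 s


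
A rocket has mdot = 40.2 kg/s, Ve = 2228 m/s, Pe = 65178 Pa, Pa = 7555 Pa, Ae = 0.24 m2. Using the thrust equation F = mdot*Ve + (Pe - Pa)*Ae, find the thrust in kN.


F = 40.2 * 2228 + (65178 - 7555) * 0.24 = 103395.0 N = 103.4 kN

103.4 kN


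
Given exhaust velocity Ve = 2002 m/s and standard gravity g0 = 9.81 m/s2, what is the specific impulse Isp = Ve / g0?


Isp = Ve / g0 = 2002 / 9.81 = 204.1 s

204.1 s


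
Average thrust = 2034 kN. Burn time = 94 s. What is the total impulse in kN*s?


It = 2034 * 94 = 191196 kN*s

191196 kN*s


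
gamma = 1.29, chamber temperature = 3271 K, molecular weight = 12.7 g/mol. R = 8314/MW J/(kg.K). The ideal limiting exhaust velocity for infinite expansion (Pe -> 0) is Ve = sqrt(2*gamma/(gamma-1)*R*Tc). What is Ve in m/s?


R = 8314 / 12.7 = 654.65 J/(kg.K)
Ve = sqrt(2 * 1.29 / (1.29 - 1) * 654.65 * 3271) = 4365 m/s

4365 m/s


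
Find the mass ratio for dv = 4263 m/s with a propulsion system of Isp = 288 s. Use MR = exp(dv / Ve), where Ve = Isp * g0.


Ve = 288 * 9.81 = 2825.28 m/s
MR = exp(4263 / 2825.28) = 4.522

4.522


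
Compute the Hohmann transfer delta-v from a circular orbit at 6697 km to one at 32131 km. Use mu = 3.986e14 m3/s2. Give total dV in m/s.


V1 = sqrt(mu/r1) = 7714.87 m/s
dV1 = V1*(sqrt(2*r2/(r1+r2)) - 1) = 2210.19 m/s
V2 = sqrt(mu/r2) = 3522.14 m/s
dV2 = V2*(1 - sqrt(2*r1/(r1+r2))) = 1453.48 m/s
Total dV = 3664 m/s

3664 m/s


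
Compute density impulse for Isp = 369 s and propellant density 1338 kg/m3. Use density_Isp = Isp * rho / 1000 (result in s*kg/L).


rho*Isp = 369 * 1338 / 1000 = 494 s*kg/L

494 s*kg/L


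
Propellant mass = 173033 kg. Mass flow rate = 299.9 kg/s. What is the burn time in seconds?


tb = 173033 / 299.9 = 577.0 s

577.0 s


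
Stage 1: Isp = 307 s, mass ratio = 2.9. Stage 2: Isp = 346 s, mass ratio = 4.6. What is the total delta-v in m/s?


dV1 = 307 * 9.81 * ln(2.9) = 3206.6 m/s
dV2 = 346 * 9.81 * ln(4.6) = 5179.8 m/s
Total dV = 3206.6 + 5179.8 = 8386.4 m/s ~ 8386 m/s

8386 m/s


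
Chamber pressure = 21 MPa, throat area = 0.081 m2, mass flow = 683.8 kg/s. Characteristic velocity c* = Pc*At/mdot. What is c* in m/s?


c* = 21e6 * 0.081 / 683.8 = 2488 m/s

2488 m/s


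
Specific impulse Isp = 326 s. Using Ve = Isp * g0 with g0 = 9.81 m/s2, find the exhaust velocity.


Ve = Isp * g0 = 326 * 9.81 = 3198.1 m/s

3198.1 m/s


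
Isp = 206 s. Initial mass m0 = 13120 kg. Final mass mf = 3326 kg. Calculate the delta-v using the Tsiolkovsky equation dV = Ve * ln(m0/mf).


Ve = 206 * 9.81 = 2020.86 m/s
dV = 2020.86 * ln(13120/3326) = 2773 m/s

2773 m/s


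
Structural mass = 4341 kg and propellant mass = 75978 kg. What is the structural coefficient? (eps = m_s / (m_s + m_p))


eps = 4341 / (4341 + 75978) = 0.054

0.054


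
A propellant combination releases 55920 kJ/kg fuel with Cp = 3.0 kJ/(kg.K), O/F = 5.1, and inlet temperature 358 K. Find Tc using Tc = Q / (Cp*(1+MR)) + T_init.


Tc = 55920 / (3.0 * (1 + 5.1)) + 358 = 3414 K

3414 K


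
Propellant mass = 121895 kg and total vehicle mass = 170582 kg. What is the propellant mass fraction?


PMF = 121895 / 170582 = 0.715

0.715


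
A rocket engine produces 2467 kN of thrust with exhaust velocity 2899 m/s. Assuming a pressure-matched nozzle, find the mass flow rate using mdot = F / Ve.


mdot = F / Ve = 2467000 / 2899 = 851.0 kg/s

851.0 kg/s


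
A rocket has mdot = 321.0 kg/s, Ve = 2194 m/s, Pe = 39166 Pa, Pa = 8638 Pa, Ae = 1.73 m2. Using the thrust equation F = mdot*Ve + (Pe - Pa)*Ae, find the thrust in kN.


F = 321.0 * 2194 + (39166 - 8638) * 1.73 = 757087.0 N = 757.1 kN

757.1 kN


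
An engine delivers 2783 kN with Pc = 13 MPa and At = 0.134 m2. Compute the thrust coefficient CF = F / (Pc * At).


CF = 2783000 / (13e6 * 0.134) = 1.6

1.6


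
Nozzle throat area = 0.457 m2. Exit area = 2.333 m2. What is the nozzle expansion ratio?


AR = 2.333 / 0.457 = 5.1

5.1


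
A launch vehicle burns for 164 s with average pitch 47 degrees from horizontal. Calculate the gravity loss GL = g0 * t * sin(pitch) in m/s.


GL = 9.81 * 164 * sin(47 deg) = 1177 m/s

1177 m/s


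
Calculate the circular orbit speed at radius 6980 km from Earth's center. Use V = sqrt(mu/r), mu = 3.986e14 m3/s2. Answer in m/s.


V = sqrt(3.986e14 / 6980000) = 7557 m/s

7557 m/s


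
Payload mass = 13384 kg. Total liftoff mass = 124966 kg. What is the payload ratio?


PR = 13384 / 124966 = 0.1071

0.1071


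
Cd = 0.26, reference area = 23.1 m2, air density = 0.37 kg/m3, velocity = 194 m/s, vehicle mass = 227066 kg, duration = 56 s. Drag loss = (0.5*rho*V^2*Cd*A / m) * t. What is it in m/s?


D = 0.5 * 0.37 * 194^2 * 0.26 * 23.1 = 41817.74 N
a = 41817.74 / 227066 = 0.1842 m/s2
dV = 0.1842 * 56 = 10.3 m/s

10.3 m/s


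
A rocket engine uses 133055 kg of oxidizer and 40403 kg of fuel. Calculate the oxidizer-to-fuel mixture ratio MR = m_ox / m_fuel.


MR = 133055 / 40403 = 3.29

3.29


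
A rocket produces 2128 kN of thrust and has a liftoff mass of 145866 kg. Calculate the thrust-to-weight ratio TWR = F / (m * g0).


TWR = 2128000 / (145866 * 9.81) = 1.49

1.49


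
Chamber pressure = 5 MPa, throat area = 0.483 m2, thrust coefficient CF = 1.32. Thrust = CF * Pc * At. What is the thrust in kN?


F = 1.32 * 5e6 * 0.483 = 3.1878e+06 N = 3187.8 kN

3187.8 kN


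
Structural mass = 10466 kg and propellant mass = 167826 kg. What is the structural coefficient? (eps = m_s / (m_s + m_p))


eps = 10466 / (10466 + 167826) = 0.0587

0.0587


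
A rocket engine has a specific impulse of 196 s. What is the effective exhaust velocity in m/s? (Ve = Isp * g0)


Ve = Isp * g0 = 196 * 9.81 = 1922.8 m/s

1922.8 m/s


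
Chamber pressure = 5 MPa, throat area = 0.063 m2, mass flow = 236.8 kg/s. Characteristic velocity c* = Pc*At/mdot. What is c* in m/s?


c* = 5e6 * 0.063 / 236.8 = 1330 m/s

1330 m/s


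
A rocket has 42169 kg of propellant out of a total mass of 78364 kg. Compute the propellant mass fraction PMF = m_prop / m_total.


PMF = 42169 / 78364 = 0.538

0.538


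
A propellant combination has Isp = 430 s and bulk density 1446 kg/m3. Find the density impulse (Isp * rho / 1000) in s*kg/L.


rho*Isp = 430 * 1446 / 1000 = 622 s*kg/L

622 s*kg/L


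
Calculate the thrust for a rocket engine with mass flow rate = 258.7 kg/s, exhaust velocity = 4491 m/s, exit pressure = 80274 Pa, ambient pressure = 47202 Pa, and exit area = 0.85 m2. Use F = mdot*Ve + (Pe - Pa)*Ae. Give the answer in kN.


F = 258.7 * 4491 + (80274 - 47202) * 0.85 = 1.1899e+06 N = 1189.9 kN

1189.9 kN


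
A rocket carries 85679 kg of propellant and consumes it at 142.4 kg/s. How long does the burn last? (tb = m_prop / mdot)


tb = 85679 / 142.4 = 601.7 s

601.7 s


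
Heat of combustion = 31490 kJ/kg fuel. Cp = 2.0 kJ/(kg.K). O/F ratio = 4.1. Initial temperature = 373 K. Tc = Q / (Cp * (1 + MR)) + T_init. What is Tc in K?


Tc = 31490 / (2.0 * (1 + 4.1)) + 373 = 3460 K

3460 K


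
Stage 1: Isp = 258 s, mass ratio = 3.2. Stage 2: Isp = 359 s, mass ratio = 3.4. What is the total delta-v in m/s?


dV1 = 258 * 9.81 * ln(3.2) = 2943.9 m/s
dV2 = 359 * 9.81 * ln(3.4) = 4309.9 m/s
Total dV = 2943.9 + 4309.9 = 7253.8 m/s ~ 7254 m/s

7254 m/s


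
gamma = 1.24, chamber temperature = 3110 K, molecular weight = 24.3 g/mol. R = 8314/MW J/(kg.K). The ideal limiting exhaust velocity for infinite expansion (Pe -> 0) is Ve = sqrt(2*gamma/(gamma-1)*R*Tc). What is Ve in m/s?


R = 8314 / 24.3 = 342.14 J/(kg.K)
Ve = sqrt(2 * 1.24 / (1.24 - 1) * 342.14 * 3110) = 3316 m/s

3316 m/s


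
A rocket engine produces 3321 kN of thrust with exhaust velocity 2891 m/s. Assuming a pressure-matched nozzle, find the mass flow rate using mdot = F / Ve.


mdot = F / Ve = 3321000 / 2891 = 1148.7 kg/s

1148.7 kg/s


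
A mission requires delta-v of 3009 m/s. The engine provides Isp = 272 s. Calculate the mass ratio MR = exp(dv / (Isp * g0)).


Ve = 272 * 9.81 = 2668.32 m/s
MR = exp(3009 / 2668.32) = 3.088

3.088


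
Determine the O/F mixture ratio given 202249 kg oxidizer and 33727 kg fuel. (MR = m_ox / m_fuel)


MR = 202249 / 33727 = 6.0

6.0


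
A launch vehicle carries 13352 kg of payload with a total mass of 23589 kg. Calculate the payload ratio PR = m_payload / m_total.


PR = 13352 / 23589 = 0.566

0.566


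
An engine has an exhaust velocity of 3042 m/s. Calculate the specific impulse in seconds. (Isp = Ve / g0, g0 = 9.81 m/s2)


Isp = Ve / g0 = 3042 / 9.81 = 310.1 s

310.1 s


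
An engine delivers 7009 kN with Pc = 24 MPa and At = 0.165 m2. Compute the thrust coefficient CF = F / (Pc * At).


CF = 7009000 / (24e6 * 0.165) = 1.77

1.77


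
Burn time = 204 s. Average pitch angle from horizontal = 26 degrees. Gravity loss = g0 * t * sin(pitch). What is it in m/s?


GL = 9.81 * 204 * sin(26 deg) = 877 m/s

877 m/s


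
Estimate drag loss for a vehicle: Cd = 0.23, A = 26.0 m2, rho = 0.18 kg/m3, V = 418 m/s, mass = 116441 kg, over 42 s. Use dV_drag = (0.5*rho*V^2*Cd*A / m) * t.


D = 0.5 * 0.18 * 418^2 * 0.23 * 26.0 = 94036.46 N
a = 94036.46 / 116441 = 0.8076 m/s2
dV = 0.8076 * 42 = 33.9 m/s

33.9 m/s


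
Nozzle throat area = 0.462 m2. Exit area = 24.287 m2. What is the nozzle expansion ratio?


AR = 24.287 / 0.462 = 52.6

52.6


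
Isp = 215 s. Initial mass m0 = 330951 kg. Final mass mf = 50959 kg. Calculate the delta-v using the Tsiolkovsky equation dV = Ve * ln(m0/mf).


Ve = 215 * 9.81 = 2109.15 m/s
dV = 2109.15 * ln(330951/50959) = 3946 m/s

3946 m/s


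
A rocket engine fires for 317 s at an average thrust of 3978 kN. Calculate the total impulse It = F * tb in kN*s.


It = 3978 * 317 = 1261026 kN*s

1261026 kN*s


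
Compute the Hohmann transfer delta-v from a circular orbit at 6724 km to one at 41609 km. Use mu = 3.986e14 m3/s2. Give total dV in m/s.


V1 = sqrt(mu/r1) = 7699.36 m/s
dV1 = V1*(sqrt(2*r2/(r1+r2)) - 1) = 2403.43 m/s
V2 = sqrt(mu/r2) = 3095.1 m/s
dV2 = V2*(1 - sqrt(2*r1/(r1+r2))) = 1462.49 m/s
Total dV = 3866 m/s

3866 m/s


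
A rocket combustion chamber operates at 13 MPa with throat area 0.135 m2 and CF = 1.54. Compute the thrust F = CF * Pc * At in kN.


F = 1.54 * 13e6 * 0.135 = 2.7027e+06 N = 2702.7 kN

2702.7 kN


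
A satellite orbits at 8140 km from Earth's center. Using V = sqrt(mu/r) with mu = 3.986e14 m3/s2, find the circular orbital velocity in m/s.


V = sqrt(3.986e14 / 8140000) = 6998 m/s

6998 m/s


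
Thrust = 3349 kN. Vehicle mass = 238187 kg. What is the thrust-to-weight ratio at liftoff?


TWR = 3349000 / (238187 * 9.81) = 1.43

1.43


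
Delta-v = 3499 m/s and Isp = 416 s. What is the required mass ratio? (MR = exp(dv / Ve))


Ve = 416 * 9.81 = 4080.96 m/s
MR = exp(3499 / 4080.96) = 2.357

2.357


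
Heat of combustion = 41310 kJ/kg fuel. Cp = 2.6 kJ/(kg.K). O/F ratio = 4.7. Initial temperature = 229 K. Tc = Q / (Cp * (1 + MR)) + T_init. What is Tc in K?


Tc = 41310 / (2.6 * (1 + 4.7)) + 229 = 3016 K

3016 K


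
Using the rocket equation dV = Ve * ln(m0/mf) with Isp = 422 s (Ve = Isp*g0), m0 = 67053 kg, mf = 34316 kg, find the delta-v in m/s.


Ve = 422 * 9.81 = 4139.82 m/s
dV = 4139.82 * ln(67053/34316) = 2773 m/s

2773 m/s


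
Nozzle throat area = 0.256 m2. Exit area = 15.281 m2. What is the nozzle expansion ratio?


AR = 15.281 / 0.256 = 59.7

59.7


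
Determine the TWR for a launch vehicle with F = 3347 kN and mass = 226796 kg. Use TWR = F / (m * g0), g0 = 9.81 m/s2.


TWR = 3347000 / (226796 * 9.81) = 1.5

1.5


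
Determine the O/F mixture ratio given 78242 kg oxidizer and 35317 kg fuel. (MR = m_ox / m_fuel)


MR = 78242 / 35317 = 2.22

2.22


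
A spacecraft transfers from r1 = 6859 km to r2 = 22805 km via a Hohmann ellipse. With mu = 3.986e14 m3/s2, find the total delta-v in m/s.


V1 = sqrt(mu/r1) = 7623.22 m/s
dV1 = V1*(sqrt(2*r2/(r1+r2)) - 1) = 1829.43 m/s
V2 = sqrt(mu/r2) = 4180.74 m/s
dV2 = V2*(1 - sqrt(2*r1/(r1+r2))) = 1337.7 m/s
Total dV = 3167 m/s

3167 m/s


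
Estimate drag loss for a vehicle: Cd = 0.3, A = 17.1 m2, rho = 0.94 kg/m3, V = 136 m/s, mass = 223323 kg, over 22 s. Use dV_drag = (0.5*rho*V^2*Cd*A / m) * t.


D = 0.5 * 0.94 * 136^2 * 0.3 * 17.1 = 44595.71 N
a = 44595.71 / 223323 = 0.1997 m/s2
dV = 0.1997 * 22 = 4.4 m/s

4.4 m/s


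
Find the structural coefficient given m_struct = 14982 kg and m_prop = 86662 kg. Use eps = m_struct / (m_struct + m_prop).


eps = 14982 / (14982 + 86662) = 0.1474

0.1474


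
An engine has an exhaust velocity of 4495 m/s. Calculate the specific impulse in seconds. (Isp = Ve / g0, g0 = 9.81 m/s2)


Isp = Ve / g0 = 4495 / 9.81 = 458.2 s

458.2 s


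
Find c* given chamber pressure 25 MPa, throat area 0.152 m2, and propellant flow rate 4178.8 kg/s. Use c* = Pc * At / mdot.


c* = 25e6 * 0.152 / 4178.8 = 909 m/s

909 m/s


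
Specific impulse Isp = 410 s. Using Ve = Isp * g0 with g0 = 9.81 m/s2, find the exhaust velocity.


Ve = Isp * g0 = 410 * 9.81 = 4022.1 m/s

4022.1 m/s


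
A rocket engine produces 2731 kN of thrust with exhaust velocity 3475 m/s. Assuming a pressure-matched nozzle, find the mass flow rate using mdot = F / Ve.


mdot = F / Ve = 2731000 / 3475 = 785.9 kg/s

785.9 kg/s


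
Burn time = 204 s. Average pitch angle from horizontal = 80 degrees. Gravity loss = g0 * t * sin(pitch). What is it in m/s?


GL = 9.81 * 204 * sin(80 deg) = 1971 m/s

1971 m/s


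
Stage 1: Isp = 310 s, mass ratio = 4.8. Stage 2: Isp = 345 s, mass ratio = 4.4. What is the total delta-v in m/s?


dV1 = 310 * 9.81 * ln(4.8) = 4770.3 m/s
dV2 = 345 * 9.81 * ln(4.4) = 5014.4 m/s
Total dV = 4770.3 + 5014.4 = 9784.7 m/s ~ 9785 m/s

9785 m/s


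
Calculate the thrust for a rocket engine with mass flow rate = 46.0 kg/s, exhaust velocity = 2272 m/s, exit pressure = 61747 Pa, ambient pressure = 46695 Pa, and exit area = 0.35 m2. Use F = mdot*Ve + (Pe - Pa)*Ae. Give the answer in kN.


F = 46.0 * 2272 + (61747 - 46695) * 0.35 = 109780.0 N = 109.8 kN

109.8 kN


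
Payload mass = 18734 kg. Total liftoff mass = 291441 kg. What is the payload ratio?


PR = 18734 / 291441 = 0.0643

0.0643


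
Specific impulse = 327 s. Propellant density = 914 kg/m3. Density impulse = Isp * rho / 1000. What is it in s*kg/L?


rho*Isp = 327 * 914 / 1000 = 299 s*kg/L

299 s*kg/L


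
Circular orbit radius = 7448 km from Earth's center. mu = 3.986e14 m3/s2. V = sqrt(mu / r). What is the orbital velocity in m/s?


V = sqrt(3.986e14 / 7448000) = 7316 m/s

7316 m/s


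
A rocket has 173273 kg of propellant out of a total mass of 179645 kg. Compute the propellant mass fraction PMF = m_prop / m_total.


PMF = 173273 / 179645 = 0.965

0.965


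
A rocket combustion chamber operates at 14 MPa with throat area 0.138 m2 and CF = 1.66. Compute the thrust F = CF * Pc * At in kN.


F = 1.66 * 14e6 * 0.138 = 3.2071e+06 N = 3207.1 kN

3207.1 kN


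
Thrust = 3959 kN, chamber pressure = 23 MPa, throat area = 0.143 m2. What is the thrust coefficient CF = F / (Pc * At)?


CF = 3959000 / (23e6 * 0.143) = 1.2

1.2


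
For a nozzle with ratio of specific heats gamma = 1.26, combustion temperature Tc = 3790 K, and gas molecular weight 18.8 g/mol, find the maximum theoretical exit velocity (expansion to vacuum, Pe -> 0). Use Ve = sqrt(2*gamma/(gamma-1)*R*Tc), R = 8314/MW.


R = 8314 / 18.8 = 442.23 J/(kg.K)
Ve = sqrt(2 * 1.26 / (1.26 - 1) * 442.23 * 3790) = 4031 m/s

4031 m/s


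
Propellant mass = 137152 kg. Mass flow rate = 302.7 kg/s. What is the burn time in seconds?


tb = 137152 / 302.7 = 453.1 s

453.1 s


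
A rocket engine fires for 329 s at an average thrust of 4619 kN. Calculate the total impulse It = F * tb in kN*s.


It = 4619 * 329 = 1519651 kN*s

1519651 kN*s


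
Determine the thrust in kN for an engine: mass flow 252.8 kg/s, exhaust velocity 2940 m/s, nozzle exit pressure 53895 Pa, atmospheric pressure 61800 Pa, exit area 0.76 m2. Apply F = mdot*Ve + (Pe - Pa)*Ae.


F = 252.8 * 2940 + (53895 - 61800) * 0.76 = 737224.0 N = 737.2 kN

737.2 kN


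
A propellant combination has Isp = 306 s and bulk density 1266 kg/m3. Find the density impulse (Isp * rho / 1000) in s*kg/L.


rho*Isp = 306 * 1266 / 1000 = 387 s*kg/L

387 s*kg/L


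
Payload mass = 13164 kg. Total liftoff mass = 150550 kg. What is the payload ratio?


PR = 13164 / 150550 = 0.0874

0.0874


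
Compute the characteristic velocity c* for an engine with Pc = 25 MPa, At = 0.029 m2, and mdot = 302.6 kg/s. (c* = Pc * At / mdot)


c* = 25e6 * 0.029 / 302.6 = 2396 m/s

2396 m/s


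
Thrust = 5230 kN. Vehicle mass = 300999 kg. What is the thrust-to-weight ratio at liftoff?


TWR = 5230000 / (300999 * 9.81) = 1.77

1.77


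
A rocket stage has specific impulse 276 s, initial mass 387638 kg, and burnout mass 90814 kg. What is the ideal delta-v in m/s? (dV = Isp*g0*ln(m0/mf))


Ve = 276 * 9.81 = 2707.56 m/s
dV = 2707.56 * ln(387638/90814) = 3929 m/s

3929 m/s


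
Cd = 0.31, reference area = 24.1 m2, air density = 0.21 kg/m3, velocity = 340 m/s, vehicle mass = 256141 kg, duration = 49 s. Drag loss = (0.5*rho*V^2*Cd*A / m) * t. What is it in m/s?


D = 0.5 * 0.21 * 340^2 * 0.31 * 24.1 = 90683.0 N
a = 90683.0 / 256141 = 0.354 m/s2
dV = 0.354 * 49 = 17.3 m/s

17.3 m/s


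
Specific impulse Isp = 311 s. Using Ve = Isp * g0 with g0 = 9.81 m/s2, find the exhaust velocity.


Ve = Isp * g0 = 311 * 9.81 = 3050.9 m/s

3050.9 m/s


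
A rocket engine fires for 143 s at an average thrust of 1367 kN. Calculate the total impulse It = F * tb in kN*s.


It = 1367 * 143 = 195481 kN*s

195481 kN*s


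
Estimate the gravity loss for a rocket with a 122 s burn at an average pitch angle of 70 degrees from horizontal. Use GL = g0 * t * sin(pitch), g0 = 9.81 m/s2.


GL = 9.81 * 122 * sin(70 deg) = 1125 m/s

1125 m/s


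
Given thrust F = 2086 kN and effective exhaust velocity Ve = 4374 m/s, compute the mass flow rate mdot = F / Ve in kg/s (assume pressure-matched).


mdot = F / Ve = 2086000 / 4374 = 476.9 kg/s

476.9 kg/s


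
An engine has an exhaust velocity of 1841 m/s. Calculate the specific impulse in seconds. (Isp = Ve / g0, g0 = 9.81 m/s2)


Isp = Ve / g0 = 1841 / 9.81 = 187.7 s

187.7 s


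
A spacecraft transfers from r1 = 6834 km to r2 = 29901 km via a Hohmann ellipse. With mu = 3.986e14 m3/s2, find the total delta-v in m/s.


V1 = sqrt(mu/r1) = 7637.15 m/s
dV1 = V1*(sqrt(2*r2/(r1+r2)) - 1) = 2107.12 m/s
V2 = sqrt(mu/r2) = 3651.12 m/s
dV2 = V2*(1 - sqrt(2*r1/(r1+r2))) = 1424.02 m/s
Total dV = 3531 m/s

3531 m/s


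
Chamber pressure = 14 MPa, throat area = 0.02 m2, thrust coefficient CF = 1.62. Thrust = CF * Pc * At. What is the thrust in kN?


F = 1.62 * 14e6 * 0.02 = 453600.0 N = 453.6 kN

453.6 kN


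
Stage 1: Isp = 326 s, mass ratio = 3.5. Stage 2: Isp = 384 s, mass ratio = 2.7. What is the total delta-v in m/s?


dV1 = 326 * 9.81 * ln(3.5) = 4006.4 m/s
dV2 = 384 * 9.81 * ln(2.7) = 3741.6 m/s
Total dV = 4006.4 + 3741.6 = 7748.0 m/s ~ 7748 m/s

7748 m/s


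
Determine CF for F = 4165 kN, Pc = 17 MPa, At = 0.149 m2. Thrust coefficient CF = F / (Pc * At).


CF = 4165000 / (17e6 * 0.149) = 1.64

1.64


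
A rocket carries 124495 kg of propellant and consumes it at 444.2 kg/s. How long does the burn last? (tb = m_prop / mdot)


tb = 124495 / 444.2 = 280.3 s

280.3 s


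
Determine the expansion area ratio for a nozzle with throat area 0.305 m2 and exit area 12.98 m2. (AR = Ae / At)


AR = 12.98 / 0.305 = 42.6

42.6


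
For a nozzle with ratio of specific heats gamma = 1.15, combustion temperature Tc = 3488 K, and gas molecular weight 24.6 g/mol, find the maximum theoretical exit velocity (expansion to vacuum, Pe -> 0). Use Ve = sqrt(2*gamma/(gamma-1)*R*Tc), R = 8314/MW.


R = 8314 / 24.6 = 337.97 J/(kg.K)
Ve = sqrt(2 * 1.15 / (1.15 - 1) * 337.97 * 3488) = 4252 m/s

4252 m/s


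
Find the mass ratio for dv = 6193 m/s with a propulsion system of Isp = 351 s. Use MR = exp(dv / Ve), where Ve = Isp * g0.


Ve = 351 * 9.81 = 3443.31 m/s
MR = exp(6193 / 3443.31) = 6.041

6.041


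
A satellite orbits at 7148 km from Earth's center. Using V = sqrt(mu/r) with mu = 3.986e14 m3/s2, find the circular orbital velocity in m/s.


V = sqrt(3.986e14 / 7148000) = 7468 m/s

7468 m/s


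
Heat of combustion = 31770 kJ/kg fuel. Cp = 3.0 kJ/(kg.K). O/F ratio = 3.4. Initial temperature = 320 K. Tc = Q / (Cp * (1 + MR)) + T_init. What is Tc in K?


Tc = 31770 / (3.0 * (1 + 3.4)) + 320 = 2727 K

2727 K


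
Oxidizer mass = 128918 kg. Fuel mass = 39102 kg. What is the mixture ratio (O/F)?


MR = 128918 / 39102 = 3.3

3.3


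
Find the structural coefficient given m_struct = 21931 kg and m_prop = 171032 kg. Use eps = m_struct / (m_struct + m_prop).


eps = 21931 / (21931 + 171032) = 0.1137

0.1137


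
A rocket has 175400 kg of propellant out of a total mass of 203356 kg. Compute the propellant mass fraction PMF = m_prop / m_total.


PMF = 175400 / 203356 = 0.863

0.863


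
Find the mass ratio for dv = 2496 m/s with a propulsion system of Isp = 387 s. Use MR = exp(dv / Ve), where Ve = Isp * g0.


Ve = 387 * 9.81 = 3796.47 m/s
MR = exp(2496 / 3796.47) = 1.93

1.93


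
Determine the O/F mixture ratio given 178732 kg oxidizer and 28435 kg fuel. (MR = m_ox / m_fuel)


MR = 178732 / 28435 = 6.29

6.29


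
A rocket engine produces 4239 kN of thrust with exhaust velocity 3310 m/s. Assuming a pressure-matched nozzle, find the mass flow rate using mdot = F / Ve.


mdot = F / Ve = 4239000 / 3310 = 1280.7 kg/s

1280.7 kg/s


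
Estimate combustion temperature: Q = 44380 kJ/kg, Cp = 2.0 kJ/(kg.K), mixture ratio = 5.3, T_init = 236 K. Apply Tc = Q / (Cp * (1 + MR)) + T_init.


Tc = 44380 / (2.0 * (1 + 5.3)) + 236 = 3758 K

3758 K


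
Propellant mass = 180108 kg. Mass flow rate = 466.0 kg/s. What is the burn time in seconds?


tb = 180108 / 466.0 = 386.5 s

386.5 s


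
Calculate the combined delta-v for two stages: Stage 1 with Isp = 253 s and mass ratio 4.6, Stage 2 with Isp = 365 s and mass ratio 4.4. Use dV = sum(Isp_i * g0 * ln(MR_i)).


dV1 = 253 * 9.81 * ln(4.6) = 3787.6 m/s
dV2 = 365 * 9.81 * ln(4.4) = 5305.1 m/s
Total dV = 3787.6 + 5305.1 = 9092.7 m/s ~ 9093 m/s

9093 m/s


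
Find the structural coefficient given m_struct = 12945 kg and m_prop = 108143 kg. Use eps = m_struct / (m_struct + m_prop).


eps = 12945 / (12945 + 108143) = 0.1069

0.1069


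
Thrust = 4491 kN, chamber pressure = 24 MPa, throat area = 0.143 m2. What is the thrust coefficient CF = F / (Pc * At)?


CF = 4491000 / (24e6 * 0.143) = 1.31

1.31
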